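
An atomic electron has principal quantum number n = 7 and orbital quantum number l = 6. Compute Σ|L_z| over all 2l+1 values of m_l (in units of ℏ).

m_l runs from −6 to 6, i.e. {-6, -5, -4, -3, -2, -1, 0, 1, 2, 3, 4, 5, 6}.
Σ|m_l| = l(l+1) = 42.

Σ|L_z| = 42 ℏ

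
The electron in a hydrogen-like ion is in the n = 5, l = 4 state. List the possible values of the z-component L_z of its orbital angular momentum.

L_z ∈ {−4ℏ, −3ℏ, −2ℏ, −ℏ, 0, ℏ, 2ℏ, 3ℏ, 4ℏ}

L_z = m_l ℏ with m_l ranging from −l to +l in integer steps.
For l = 4: m_l ∈ {-4, -3, -2, -1, 0, 1, 2, 3, 4}.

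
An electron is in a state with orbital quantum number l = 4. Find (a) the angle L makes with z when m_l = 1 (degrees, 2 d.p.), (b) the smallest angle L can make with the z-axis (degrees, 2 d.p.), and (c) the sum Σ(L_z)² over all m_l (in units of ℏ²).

For m_l = 1: cos θ = 1/√20, θ ≈ 77.08°.
cos θ_min = 4/√20, so θ_min ≈ 26.57°.
Σ m_l² = 60, so Σ(L_z)² = 60 ℏ².

θ(m_l=1) ≈ 77.08°; θ_min ≈ 26.57°; Σ(L_z)² = 60 ℏ²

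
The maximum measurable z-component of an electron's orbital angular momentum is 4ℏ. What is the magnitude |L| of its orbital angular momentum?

|L| = 2√5 ℏ ≈ 4.472ℏ

Since max m_l = l, l = 4.
Then |L| = ℏ√(4·5) = 2√5 ℏ.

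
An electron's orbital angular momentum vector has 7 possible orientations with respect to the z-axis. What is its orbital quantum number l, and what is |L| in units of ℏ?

2l + 1 = 7 ⇒ l = 3.
|L| = ℏ√(l(l+1)) = ℏ√(3·4) = 2√3 ℏ.

l = 3, |L| = 2√3 ℏ ≈ 3.464ℏ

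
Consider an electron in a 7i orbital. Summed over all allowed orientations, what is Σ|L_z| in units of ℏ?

For 7i, l = 6.
The allowed m_l values are -6, -5, -4, -3, -2, -1, 0, 1, 2, 3, 4, 5, 6.
Σ|m_l| = 2·6(6+1)/2 = 42.

Σ|L_z| = 42 ℏ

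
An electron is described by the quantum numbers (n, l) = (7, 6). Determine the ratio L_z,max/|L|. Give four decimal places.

L_z,max/|L| = 0.9258

|L| = √42 ℏ ≈ 6.4807ℏ, while L_z,max = lℏ = 6ℏ.
L_z,max/|L| = 6/√42 = 0.9258.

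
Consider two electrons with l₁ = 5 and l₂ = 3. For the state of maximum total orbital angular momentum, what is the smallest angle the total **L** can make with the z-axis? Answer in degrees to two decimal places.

L runs from |5 − 3| = 2 to 5 + 3 = 8.
Allowed values: L = 2, 3, 4, 5, 6, 7, 8.
The maximum is L = 8, with |L_tot| = ℏ√(8·9) = 6√2 ℏ.
The minimum angle with z is arccos(8/√72) ≈ 19.47°.

θ_min ≈ 19.47°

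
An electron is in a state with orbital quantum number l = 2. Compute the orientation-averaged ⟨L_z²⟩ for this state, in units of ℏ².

⟨L_z²⟩ = 2 ℏ²

The allowed m_l values are -2, -1, 0, 1, 2.
⟨L_z²⟩ = ℏ²·l(l+1)/3 = 2ℏ².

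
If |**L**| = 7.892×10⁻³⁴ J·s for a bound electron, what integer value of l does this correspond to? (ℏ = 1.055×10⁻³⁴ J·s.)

l = 7

|L|/ℏ = (7.892×10⁻³⁴)/(1.055×10⁻³⁴) ≈ 7.481.
l(l+1) ≈ 7.481² ≈ 55.96, so l = 7.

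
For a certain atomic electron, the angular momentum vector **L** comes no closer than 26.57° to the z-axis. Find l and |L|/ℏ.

cos²θ_min = l/(l+1) = 0.7999.
Solving: l = 4.
Then |L| = ℏ√(4·5) = 2√5 ℏ.

l = 4, |L| = 2√5 ℏ ≈ 4.472ℏ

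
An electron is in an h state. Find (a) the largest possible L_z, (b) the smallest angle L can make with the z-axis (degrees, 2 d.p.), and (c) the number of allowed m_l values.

L_z,max = 5ℏ; θ_min ≈ 24.09°; 11 values

The letter h corresponds to l = 5.
L_z,max = lℏ = 5ℏ.
cos θ_min = 5/√30, so θ_min ≈ 24.09°.
There are 2l+1 = 11 values of m_l.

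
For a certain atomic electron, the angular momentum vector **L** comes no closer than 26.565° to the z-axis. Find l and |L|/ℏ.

cos²θ_min = l/(l+1) = 0.8000.
l = cos²θ/sin²θ ≈ 4.
Then |L| = ℏ√(4·5) = 2√5 ℏ.

l = 4, |L| = 2√5 ℏ ≈ 4.472ℏ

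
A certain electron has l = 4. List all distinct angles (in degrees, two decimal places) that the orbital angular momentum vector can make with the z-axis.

θ ∈ {26.57°, 47.87°, 63.43°, 77.08°, 90.00°, 102.92°, 116.57°, 132.13°, 153.43°}

|L|² = l(l+1)ℏ² = 20ℏ², so |L| = 2√5 ℏ.
cos θ = m_l/√20 for each m_l ∈ {-4, -3, -2, -1, 0, 1, 2, 3, 4}.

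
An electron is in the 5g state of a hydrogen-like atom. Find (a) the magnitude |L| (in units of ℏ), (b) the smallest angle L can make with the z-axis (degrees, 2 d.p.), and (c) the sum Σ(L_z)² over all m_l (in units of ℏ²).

|L| = 2√5 ℏ ≈ 4.472ℏ; θ_min ≈ 26.57°; Σ(L_z)² = 60 ℏ²

For 5g, l = 4.
|L| = ℏ√(4·5) = 2√5 ℏ ≈ 4.472ℏ.
cos θ_min = 4/√20, so θ_min ≈ 26.57°.
Σ m_l² = 60, so Σ(L_z)² = 60 ℏ².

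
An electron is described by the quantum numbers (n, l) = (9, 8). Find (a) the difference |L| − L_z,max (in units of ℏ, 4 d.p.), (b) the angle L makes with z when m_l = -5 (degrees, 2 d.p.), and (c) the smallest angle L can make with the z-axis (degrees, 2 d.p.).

|L| − L_z,max = (6√2 − 8)ℏ ≈ 0.4853ℏ.
For m_l = -5: cos θ = -5/√72, θ ≈ 126.10°.
cos θ_min = 8/√72, so θ_min ≈ 19.47°.

|L|−L_z,max ≈ 0.4853ℏ; θ(m_l=-5) ≈ 126.10°; θ_min ≈ 19.47°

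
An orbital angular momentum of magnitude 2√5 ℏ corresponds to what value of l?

l = 4

Since |L|² = l(l+1)ℏ², l(l+1) = 20.
Solving: l = 4.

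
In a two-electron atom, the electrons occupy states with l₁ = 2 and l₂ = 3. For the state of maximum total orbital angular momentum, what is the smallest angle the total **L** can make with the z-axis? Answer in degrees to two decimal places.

L runs from |2 − 3| = 1 to 2 + 3 = 5.
L ∈ {1, 2, 3, 4, 5}.
The maximum is L = 5, with |L_tot| = ℏ√(5·6) = √30 ℏ.
The minimum angle with z is arccos(5/√30) ≈ 24.09°.

θ_min ≈ 24.09°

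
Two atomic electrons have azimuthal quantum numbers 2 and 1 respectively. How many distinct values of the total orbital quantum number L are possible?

3

The total orbital quantum number L ranges from |l₁ − l₂| to l₁ + l₂ in integer steps.
Allowed values: L = 1, 2, 3.
That is 3 values.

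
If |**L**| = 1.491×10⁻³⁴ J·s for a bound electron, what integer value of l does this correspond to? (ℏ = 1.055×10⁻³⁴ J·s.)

l = 1

Dividing by ℏ: |L|/ℏ ≈ 1.413.
l(l+1) ≈ 1.413² ≈ 2.00, so l = 1.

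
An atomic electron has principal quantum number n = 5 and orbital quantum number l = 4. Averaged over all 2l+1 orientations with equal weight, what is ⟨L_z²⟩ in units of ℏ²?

m_l runs from −4 to 4, i.e. {-4, -3, -2, -1, 0, 1, 2, 3, 4}.
Average of L_z² over 9 states: 60/9 ℏ² = 6.667 ℏ².

⟨L_z²⟩ = 6.667 ℏ²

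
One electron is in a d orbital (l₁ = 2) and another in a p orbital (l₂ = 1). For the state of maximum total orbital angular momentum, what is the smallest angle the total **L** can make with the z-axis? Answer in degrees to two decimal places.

L runs from |2 − 1| = 1 to 2 + 1 = 3.
So L can be 1, 2, 3.
The maximum is L = 3, with |L_tot| = ℏ√(3·4) = 2√3 ℏ.
The minimum angle with z is arccos(3/√12) ≈ 30.00°.

θ_min ≈ 30.00°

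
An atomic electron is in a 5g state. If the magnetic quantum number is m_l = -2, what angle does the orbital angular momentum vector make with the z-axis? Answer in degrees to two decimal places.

5g means n = 5, l = 4.
|L|² = l(l+1)ℏ² = 20ℏ², so |L| = 2√5 ℏ.
L_z = m_l ℏ = −2ℏ.
cos θ = L_z/|L| = -2/√20, so θ ≈ 116.57°.

θ ≈ 116.57°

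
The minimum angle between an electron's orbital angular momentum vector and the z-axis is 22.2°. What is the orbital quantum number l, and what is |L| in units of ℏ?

cos θ_min = l/√(l(l+1)) = √(l/(l+1)), so l/(l+1) = cos²(22.2°) = 0.8572.
Thus l = 0.8572/(1 − 0.8572) ≈ 6.
Then |L| = ℏ√(6·7) = √42 ℏ.

l = 6, |L| = √42 ℏ ≈ 6.481ℏ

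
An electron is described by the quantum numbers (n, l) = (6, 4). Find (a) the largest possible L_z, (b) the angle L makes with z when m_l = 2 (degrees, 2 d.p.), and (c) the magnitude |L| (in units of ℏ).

L_z,max = lℏ = 4ℏ.
For m_l = 2: cos θ = 2/√20, θ ≈ 63.43°.
|L| = ℏ√(4·5) = 2√5 ℏ ≈ 4.472ℏ.

L_z,max = 4ℏ; θ(m_l=2) ≈ 63.43°; |L| = 2√5 ℏ ≈ 4.472ℏ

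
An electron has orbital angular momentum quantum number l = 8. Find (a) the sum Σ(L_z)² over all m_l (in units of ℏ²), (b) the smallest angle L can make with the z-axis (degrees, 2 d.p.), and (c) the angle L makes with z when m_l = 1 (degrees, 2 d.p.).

Σ(L_z)² = 408 ℏ²; θ_min ≈ 19.47°; θ(m_l=1) ≈ 83.23°

Σ m_l² = 408, so Σ(L_z)² = 408 ℏ².
cos θ_min = 8/√72, so θ_min ≈ 19.47°.
For m_l = 1: cos θ = 1/√72, θ ≈ 83.23°.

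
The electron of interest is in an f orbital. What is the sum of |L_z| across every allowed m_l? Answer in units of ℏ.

Σ|L_z| = 12 ℏ

The letter f corresponds to l = 3.
m_l runs from −3 to 3, i.e. {-3, -2, -1, 0, 1, 2, 3}.
Σ|m_l| = 2(1+2+…+3) = 12.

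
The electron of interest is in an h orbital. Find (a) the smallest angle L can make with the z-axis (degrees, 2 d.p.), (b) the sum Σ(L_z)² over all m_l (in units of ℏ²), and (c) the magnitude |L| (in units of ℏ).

An h state has l = 5.
cos θ_min = 5/√30, so θ_min ≈ 24.09°.
Σ m_l² = 110, so Σ(L_z)² = 110 ℏ².
|L| = ℏ√(5·6) = √30 ℏ ≈ 5.477ℏ.

θ_min ≈ 24.09°; Σ(L_z)² = 110 ℏ²; |L| = √30 ℏ ≈ 5.477ℏ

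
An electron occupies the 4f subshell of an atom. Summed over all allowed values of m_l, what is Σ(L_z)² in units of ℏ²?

For 4f, l = 3.
m_l runs from −3 to 3, i.e. {-3, -2, -1, 0, 1, 2, 3}.
Σ m_l² = l(l+1)(2l+1)/3 = 3·4·7/3 = 28.

Σ(L_z)² = 28 ℏ²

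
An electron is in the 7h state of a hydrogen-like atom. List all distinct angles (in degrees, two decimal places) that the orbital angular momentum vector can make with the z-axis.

θ ∈ {24.09°, 43.09°, 56.79°, 68.58°, 79.48°, 90.00°, 100.52°, 111.42°, 123.21°, 136.91°, 155.91°}

7h means n = 7, l = 5.
|L|² = l(l+1)ℏ² = 30ℏ², so |L| = √30 ℏ.
cos θ = m_l/√30 for each m_l ∈ {-5, -4, -3, -2, -1, 0, 1, 2, 3, 4, 5}.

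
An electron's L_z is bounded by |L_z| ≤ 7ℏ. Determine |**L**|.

|L| = 2√14 ℏ ≈ 7.483ℏ

L_z,max = lℏ, so l = 7.
|L| = ℏ√(l(l+1)) = 2√14 ℏ.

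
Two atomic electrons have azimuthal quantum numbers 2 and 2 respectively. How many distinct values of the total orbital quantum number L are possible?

5

The total orbital quantum number L ranges from |l₁ − l₂| to l₁ + l₂ in integer steps.
Allowed values: L = 0, 1, 2, 3, 4.
That is 5 values.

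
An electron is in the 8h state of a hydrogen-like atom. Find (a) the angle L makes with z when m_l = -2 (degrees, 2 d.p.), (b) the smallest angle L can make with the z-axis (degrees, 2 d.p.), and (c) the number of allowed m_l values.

8h means n = 8, l = 5.
For m_l = -2: cos θ = -2/√30, θ ≈ 111.42°.
cos θ_min = 5/√30, so θ_min ≈ 24.09°.
There are 2l+1 = 11 values of m_l.

θ(m_l=-2) ≈ 111.42°; θ_min ≈ 24.09°; 11 values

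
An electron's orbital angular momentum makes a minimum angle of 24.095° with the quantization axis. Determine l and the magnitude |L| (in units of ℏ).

l = 5, |L| = √30 ℏ ≈ 5.477ℏ

cos²θ_min = l/(l+1) = 0.8333.
Solving: l = 5.
Then |L| = ℏ√(5·6) = √30 ℏ.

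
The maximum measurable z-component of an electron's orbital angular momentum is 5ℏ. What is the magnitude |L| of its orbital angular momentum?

Since max m_l = l, l = 5.
|L| = ℏ√(l(l+1)) = √30 ℏ.

|L| = √30 ℏ ≈ 5.477ℏ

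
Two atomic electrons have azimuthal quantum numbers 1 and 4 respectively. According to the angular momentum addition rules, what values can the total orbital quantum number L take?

By the triangle rule, |l₁ − l₂| ≤ L ≤ l₁ + l₂.
L ∈ {3, 4, 5}.

L = 3, 4, 5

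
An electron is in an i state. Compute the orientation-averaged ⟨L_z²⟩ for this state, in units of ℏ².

⟨L_z²⟩ = 14 ℏ²

The letter i corresponds to l = 6.
The allowed m_l values are -6, -5, -4, -3, -2, -1, 0, 1, 2, 3, 4, 5, 6.
⟨L_z²⟩ = ℏ²·l(l+1)/3 = 14ℏ².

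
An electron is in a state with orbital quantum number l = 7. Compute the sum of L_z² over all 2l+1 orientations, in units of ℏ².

The allowed m_l values are -7, -6, -5, -4, -3, -2, -1, 0, 1, 2, 3, 4, 5, 6, 7.
Σ m_l² = l(l+1)(2l+1)/3 = 7·8·15/3 = 280.

Σ(L_z)² = 280 ℏ²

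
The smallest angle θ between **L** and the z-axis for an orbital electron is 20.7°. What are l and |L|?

l = 7, |L| = 2√14 ℏ ≈ 7.483ℏ

cos²θ_min = l/(l+1) = 0.8751.
Thus l = 0.8751/(1 − 0.8751) ≈ 7.
Then |L| = ℏ√(7·8) = 2√14 ℏ.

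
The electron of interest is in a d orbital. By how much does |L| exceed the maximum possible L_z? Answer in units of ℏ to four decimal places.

A d state has l = 2.
|L| = √6 ℏ ≈ 2.4495ℏ, while L_z,max = lℏ = 2ℏ.
The difference is (√6 − 2)ℏ ≈ 0.4495ℏ.

|L| − L_z,max ≈ 0.4495ℏ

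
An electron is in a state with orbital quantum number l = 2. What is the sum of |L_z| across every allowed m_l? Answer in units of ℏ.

m_l ∈ {-2, -1, 0, 1, 2}.
Σ|m_l| = 2(1+2+…+2) = 6.

Σ|L_z| = 6 ℏ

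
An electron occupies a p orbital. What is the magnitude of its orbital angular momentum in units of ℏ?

For a p orbital, l = 1.
|L| = ℏ√(l(l+1)) = ℏ√(1·2) = √2 ℏ

|L| = √2 ℏ ≈ 1.414ℏ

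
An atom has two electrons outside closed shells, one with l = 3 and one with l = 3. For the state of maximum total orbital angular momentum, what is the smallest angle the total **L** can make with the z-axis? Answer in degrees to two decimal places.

θ_min ≈ 22.21°

L runs from |3 − 3| = 0 to 3 + 3 = 6.
So L can be 0, 1, 2, 3, 4, 5, 6.
The maximum is L = 6, with |L_tot| = ℏ√(6·7) = √42 ℏ.
The minimum angle with z is arccos(6/√42) ≈ 22.21°.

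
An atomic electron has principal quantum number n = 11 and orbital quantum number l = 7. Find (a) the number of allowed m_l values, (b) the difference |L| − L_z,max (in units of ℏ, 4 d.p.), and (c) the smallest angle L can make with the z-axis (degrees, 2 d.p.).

15 values; |L|−L_z,max ≈ 0.4833ℏ; θ_min ≈ 20.70°

There are 2l+1 = 15 values of m_l.
|L| − L_z,max = (2√14 − 7)ℏ ≈ 0.4833ℏ.
cos θ_min = 7/√56, so θ_min ≈ 20.70°.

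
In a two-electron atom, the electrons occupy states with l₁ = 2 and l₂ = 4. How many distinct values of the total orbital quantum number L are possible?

L runs from |2 − 4| = 2 to 2 + 4 = 6.
Allowed values: L = 2, 3, 4, 5, 6.
That is 5 values.

5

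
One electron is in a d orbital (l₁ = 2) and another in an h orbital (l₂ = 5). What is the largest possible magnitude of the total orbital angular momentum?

Angular momentum addition gives L = |l₁ − l₂|, …, l₁ + l₂.
So L can be 3, 4, 5, 6, 7.
The largest magnitude corresponds to L = 7: |L_tot| = ℏ√(7·8) = 2√14 ℏ.

|L_tot|_max = 2√14 ℏ ≈ 7.483ℏ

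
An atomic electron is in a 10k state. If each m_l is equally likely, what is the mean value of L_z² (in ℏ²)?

10k means n = 10, l = 7.
The allowed m_l values are -7, -6, -5, -4, -3, -2, -1, 0, 1, 2, 3, 4, 5, 6, 7.
⟨L_z²⟩ = ℏ²·l(l+1)/3 = 18.67ℏ².

⟨L_z²⟩ = 18.67 ℏ²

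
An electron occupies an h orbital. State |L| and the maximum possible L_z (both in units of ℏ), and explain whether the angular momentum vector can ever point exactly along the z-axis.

An h state has l = 5.
|L| = √30 ℏ ≈ 5.4772ℏ, while L_z,max = lℏ = 5ℏ.
Since |L| > L_z,max, the vector can never point exactly along z; the closest it comes is θ_min = arccos(5/√30) ≈ 24.1°.

No: L_z,max = 5ℏ < |L| = √30 ℏ ≈ 5.477ℏ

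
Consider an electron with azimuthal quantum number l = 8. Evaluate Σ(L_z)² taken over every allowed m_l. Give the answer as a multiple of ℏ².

m_l runs from −8 to 8, i.e. {-8, -7, -6, -5, -4, -3, -2, -1, 0, 1, 2, 3, 4, 5, 6, 7, 8}.
Σ m_l² = l(l+1)(2l+1)/3 = 8·9·17/3 = 408.

Σ(L_z)² = 408 ℏ²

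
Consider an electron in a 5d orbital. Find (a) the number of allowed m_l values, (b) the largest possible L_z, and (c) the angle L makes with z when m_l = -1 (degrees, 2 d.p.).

The 5d subshell has l = 2.
There are 2l+1 = 5 values of m_l.
L_z,max = lℏ = 2ℏ.
For m_l = -1: cos θ = -1/√6, θ ≈ 114.09°.

5 values; L_z,max = 2ℏ; θ(m_l=-1) ≈ 114.09°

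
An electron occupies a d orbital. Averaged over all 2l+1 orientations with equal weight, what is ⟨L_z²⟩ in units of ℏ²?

The letter d corresponds to l = 2.
m_l runs from −2 to 2, i.e. {-2, -1, 0, 1, 2}.
⟨L_z²⟩ = ℏ²·l(l+1)/3 = 2ℏ².

⟨L_z²⟩ = 2 ℏ²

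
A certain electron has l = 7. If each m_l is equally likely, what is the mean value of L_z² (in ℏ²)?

⟨L_z²⟩ = 18.67 ℏ²

m_l runs from −7 to 7, i.e. {-7, -6, -5, -4, -3, -2, -1, 0, 1, 2, 3, 4, 5, 6, 7}.
⟨L_z²⟩ = ℏ²·l(l+1)/3 = 18.67ℏ².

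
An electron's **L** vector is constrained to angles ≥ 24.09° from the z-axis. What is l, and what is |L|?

l = 5, |L| = √30 ℏ ≈ 5.477ℏ

At minimum angle, m_l = l, so cos θ = l/√(l(l+1)); cos²θ = l/(l+1) = 0.8334.
l = cos²θ/sin²θ ≈ 5.
Then |L| = ℏ√(5·6) = √30 ℏ.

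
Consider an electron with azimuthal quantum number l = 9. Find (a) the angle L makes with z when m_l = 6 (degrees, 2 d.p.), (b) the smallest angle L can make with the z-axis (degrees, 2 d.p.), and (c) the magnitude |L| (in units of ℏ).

For m_l = 6: cos θ = 6/√90, θ ≈ 50.77°.
cos θ_min = 9/√90, so θ_min ≈ 18.43°.
|L| = ℏ√(9·10) = 3√10 ℏ ≈ 9.487ℏ.

θ(m_l=6) ≈ 50.77°; θ_min ≈ 18.43°; |L| = 3√10 ℏ ≈ 9.487ℏ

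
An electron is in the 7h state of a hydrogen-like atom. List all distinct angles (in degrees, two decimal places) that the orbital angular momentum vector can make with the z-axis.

θ ∈ {24.09°, 43.09°, 56.79°, 68.58°, 79.48°, 90.00°, 100.52°, 111.42°, 123.21°, 136.91°, 155.91°}

7h means n = 7, l = 5.
|L| = √(l(l+1)) ℏ = √30 ℏ.
cos θ = m_l/√30 for each m_l ∈ {-5, -4, -3, -2, -1, 0, 1, 2, 3, 4, 5}.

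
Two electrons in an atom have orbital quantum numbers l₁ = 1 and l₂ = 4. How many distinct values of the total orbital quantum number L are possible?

Angular momentum addition gives L = |l₁ − l₂|, …, l₁ + l₂.
So L can be 3, 4, 5.
That is 3 values.

3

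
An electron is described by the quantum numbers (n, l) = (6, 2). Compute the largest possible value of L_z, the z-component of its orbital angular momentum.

L_z = m_l ℏ with m_l ∈ {−2, …, 2}; the maximum is m_l = 2.

L_z,max = 2ℏ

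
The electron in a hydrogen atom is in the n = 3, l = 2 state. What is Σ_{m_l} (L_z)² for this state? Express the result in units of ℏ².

Σ(L_z)² = 10 ℏ²

m_l ∈ {-2, -1, 0, 1, 2}.
Σ m_l² = l(l+1)(2l+1)/3 = 2·3·5/3 = 10.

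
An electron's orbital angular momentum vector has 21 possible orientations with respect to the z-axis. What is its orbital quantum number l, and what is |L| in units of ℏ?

21 = 2l + 1, so l = (21−1)/2 = 10.
Then |L| = √(l(l+1)) ℏ = √110 ℏ.

l = 10, |L| = √110 ℏ ≈ 10.488ℏ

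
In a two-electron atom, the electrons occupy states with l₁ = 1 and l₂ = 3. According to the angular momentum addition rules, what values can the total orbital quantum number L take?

The total orbital quantum number L ranges from |l₁ − l₂| to l₁ + l₂ in integer steps.
So L can be 2, 3, 4.

L = 2, 3, 4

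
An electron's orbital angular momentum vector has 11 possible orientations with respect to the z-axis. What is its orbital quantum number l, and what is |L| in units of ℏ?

Since there are 2l+1 = 11 values of m_l, l = 5.
Then |L| = √(l(l+1)) ℏ = √30 ℏ.

l = 5, |L| = √30 ℏ ≈ 5.477ℏ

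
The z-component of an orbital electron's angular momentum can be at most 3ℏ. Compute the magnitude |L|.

|L| = 2√3 ℏ ≈ 3.464ℏ

L_z,max = lℏ, so l = 3.
|L| = ℏ√(l(l+1)) = 2√3 ℏ.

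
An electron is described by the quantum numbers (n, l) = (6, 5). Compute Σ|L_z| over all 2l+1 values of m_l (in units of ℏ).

m_l runs from −5 to 5, i.e. {-5, -4, -3, -2, -1, 0, 1, 2, 3, 4, 5}.
Σ|m_l| = 2·5(5+1)/2 = 30.

Σ|L_z| = 30 ℏ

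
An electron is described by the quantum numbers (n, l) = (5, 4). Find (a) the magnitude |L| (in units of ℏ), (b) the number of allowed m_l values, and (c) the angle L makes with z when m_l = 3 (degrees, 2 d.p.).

|L| = ℏ√(4·5) = 2√5 ℏ ≈ 4.472ℏ.
There are 2l+1 = 9 values of m_l.
For m_l = 3: cos θ = 3/√20, θ ≈ 47.87°.

|L| = 2√5 ℏ ≈ 4.472ℏ; 9 values; θ(m_l=3) ≈ 47.87°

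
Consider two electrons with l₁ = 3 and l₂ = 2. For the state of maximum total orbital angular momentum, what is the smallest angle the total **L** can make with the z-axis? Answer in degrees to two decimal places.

L runs from |3 − 2| = 1 to 3 + 2 = 5.
Allowed values: L = 1, 2, 3, 4, 5.
The maximum is L = 5, with |L_tot| = ℏ√(5·6) = √30 ℏ.
The minimum angle with z is arccos(5/√30) ≈ 24.09°.

θ_min ≈ 24.09°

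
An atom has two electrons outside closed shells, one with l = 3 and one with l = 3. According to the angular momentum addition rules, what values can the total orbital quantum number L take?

L = 0, 1, 2, 3, 4, 5, 6

By the triangle rule, |l₁ − l₂| ≤ L ≤ l₁ + l₂.
Allowed values: L = 0, 1, 2, 3, 4, 5, 6.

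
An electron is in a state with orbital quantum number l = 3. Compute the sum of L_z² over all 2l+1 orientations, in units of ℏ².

m_l runs from −3 to 3, i.e. {-3, -2, -1, 0, 1, 2, 3}.
Σ m_l² = 2·(1 + 4 + 9) = 28.

Σ(L_z)² = 28 ℏ²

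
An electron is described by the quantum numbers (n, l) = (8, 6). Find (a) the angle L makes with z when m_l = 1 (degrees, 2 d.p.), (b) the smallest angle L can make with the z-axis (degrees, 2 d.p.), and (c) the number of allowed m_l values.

θ(m_l=1) ≈ 81.12°; θ_min ≈ 22.21°; 13 values

For m_l = 1: cos θ = 1/√42, θ ≈ 81.12°.
cos θ_min = 6/√42, so θ_min ≈ 22.21°.
There are 2l+1 = 13 values of m_l.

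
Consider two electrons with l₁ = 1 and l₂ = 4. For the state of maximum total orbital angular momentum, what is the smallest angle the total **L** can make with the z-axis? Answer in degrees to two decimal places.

θ_min ≈ 24.09°

Angular momentum addition gives L = |l₁ − l₂|, …, l₁ + l₂.
L ∈ {3, 4, 5}.
The maximum is L = 5, with |L_tot| = ℏ√(5·6) = √30 ℏ.
The minimum angle with z is arccos(5/√30) ≈ 24.09°.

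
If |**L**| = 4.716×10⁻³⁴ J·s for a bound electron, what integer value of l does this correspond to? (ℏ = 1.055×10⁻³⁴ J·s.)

In units of ℏ, |L| ≈ 4.470.
(|L|/ℏ)² = l(l+1) ≈ 19.98 ⇒ l = 4.

l = 4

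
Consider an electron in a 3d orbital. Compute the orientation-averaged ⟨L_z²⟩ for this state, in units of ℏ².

3d means n = 3, l = 2.
m_l ∈ {-2, -1, 0, 1, 2}.
⟨L_z²⟩ = ℏ²·(Σ m_l²)/(2l+1) = ℏ²·10/5 = 2ℏ².

⟨L_z²⟩ = 2 ℏ²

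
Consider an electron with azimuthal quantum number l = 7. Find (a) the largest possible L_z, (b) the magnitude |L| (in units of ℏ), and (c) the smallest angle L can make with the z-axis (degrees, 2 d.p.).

L_z,max = lℏ = 7ℏ.
|L| = ℏ√(7·8) = 2√14 ℏ ≈ 7.483ℏ.
cos θ_min = 7/√56, so θ_min ≈ 20.70°.

L_z,max = 7ℏ; |L| = 2√14 ℏ ≈ 7.483ℏ; θ_min ≈ 20.70°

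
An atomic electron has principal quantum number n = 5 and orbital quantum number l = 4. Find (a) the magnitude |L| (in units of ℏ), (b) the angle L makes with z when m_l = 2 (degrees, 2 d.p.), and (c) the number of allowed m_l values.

|L| = ℏ√(4·5) = 2√5 ℏ ≈ 4.472ℏ.
For m_l = 2: cos θ = 2/√20, θ ≈ 63.43°.
There are 2l+1 = 9 values of m_l.

|L| = 2√5 ℏ ≈ 4.472ℏ; θ(m_l=2) ≈ 63.43°; 9 values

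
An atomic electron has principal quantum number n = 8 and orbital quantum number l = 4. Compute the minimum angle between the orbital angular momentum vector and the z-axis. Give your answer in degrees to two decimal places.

|L| = ℏ√(l(l+1)) = 2√5 ℏ.
The smallest angle corresponds to the largest L_z, i.e. m_l = l = 4, giving L_z = 4ℏ.
cos θ_min = 4/√20, so θ_min ≈ 26.57°.

θ_min ≈ 26.57°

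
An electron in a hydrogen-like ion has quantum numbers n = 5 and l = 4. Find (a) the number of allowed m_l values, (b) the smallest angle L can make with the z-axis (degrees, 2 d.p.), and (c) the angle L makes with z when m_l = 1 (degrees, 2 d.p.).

There are 2l+1 = 9 values of m_l.
cos θ_min = 4/√20, so θ_min ≈ 26.57°.
For m_l = 1: cos θ = 1/√20, θ ≈ 77.08°.

9 values; θ_min ≈ 26.57°; θ(m_l=1) ≈ 77.08°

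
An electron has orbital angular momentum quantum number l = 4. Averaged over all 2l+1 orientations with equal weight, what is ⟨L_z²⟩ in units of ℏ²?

⟨L_z²⟩ = 6.667 ℏ²

m_l ∈ {-4, -3, -2, -1, 0, 1, 2, 3, 4}.
⟨L_z²⟩ = ℏ²·(Σ m_l²)/(2l+1) = ℏ²·60/9 = 6.667ℏ².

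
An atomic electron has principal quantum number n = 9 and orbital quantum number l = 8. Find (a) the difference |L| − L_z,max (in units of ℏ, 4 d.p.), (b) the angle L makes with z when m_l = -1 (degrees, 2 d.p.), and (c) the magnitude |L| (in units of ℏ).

|L| − L_z,max = (6√2 − 8)ℏ ≈ 0.4853ℏ.
For m_l = -1: cos θ = -1/√72, θ ≈ 96.77°.
|L| = ℏ√(8·9) = 6√2 ℏ ≈ 8.485ℏ.

|L|−L_z,max ≈ 0.4853ℏ; θ(m_l=-1) ≈ 96.77°; |L| = 6√2 ℏ ≈ 8.485ℏ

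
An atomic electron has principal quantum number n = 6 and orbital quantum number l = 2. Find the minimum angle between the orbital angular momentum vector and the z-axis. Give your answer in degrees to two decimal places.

|L| = ℏ√(l(l+1)) = √6 ℏ.
The smallest angle corresponds to the largest L_z, i.e. m_l = l = 2, giving L_z = 2ℏ.
cos θ_min = 2/√6, so θ_min ≈ 35.26°.

θ_min ≈ 35.26°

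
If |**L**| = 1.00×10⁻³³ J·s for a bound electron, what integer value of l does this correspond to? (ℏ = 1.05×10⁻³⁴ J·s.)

|L|/ℏ = (1.00×10⁻³³)/(1.05×10⁻³⁴) ≈ 9.524.
Set l(l+1) = 90.70; the integer solution is l = 9.

l = 9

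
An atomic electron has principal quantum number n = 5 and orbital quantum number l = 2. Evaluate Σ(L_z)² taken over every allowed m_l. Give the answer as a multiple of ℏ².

Σ(L_z)² = 10 ℏ²

The allowed m_l values are -2, -1, 0, 1, 2.
Σ m_l² = 2·(1 + 4) = 10.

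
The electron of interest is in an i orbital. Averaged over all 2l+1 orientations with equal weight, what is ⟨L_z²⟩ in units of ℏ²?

⟨L_z²⟩ = 14 ℏ²

An i state has l = 6.
The allowed m_l values are -6, -5, -4, -3, -2, -1, 0, 1, 2, 3, 4, 5, 6.
⟨L_z²⟩ = ℏ²·(Σ m_l²)/(2l+1) = ℏ²·182/13 = 14ℏ².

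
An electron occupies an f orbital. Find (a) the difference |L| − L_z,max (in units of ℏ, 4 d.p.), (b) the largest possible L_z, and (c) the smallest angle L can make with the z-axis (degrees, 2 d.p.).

|L|−L_z,max ≈ 0.4641ℏ; L_z,max = 3ℏ; θ_min ≈ 30.00°

The letter f corresponds to l = 3.
|L| − L_z,max = (2√3 − 3)ℏ ≈ 0.4641ℏ.
L_z,max = lℏ = 3ℏ.
cos θ_min = 3/√12, so θ_min ≈ 30.00°.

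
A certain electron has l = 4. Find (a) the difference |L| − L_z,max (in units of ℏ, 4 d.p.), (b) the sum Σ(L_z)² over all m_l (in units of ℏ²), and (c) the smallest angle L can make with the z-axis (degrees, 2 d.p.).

|L|−L_z,max ≈ 0.4721ℏ; Σ(L_z)² = 60 ℏ²; θ_min ≈ 26.57°

|L| − L_z,max = (2√5 − 4)ℏ ≈ 0.4721ℏ.
Σ m_l² = 60, so Σ(L_z)² = 60 ℏ².
cos θ_min = 4/√20, so θ_min ≈ 26.57°.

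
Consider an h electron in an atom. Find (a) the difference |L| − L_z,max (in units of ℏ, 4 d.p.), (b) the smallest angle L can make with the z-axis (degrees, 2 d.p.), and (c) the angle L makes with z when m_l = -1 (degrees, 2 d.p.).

The letter h corresponds to l = 5.
|L| − L_z,max = (√30 − 5)ℏ ≈ 0.4772ℏ.
cos θ_min = 5/√30, so θ_min ≈ 24.09°.
For m_l = -1: cos θ = -1/√30, θ ≈ 100.52°.

|L|−L_z,max ≈ 0.4772ℏ; θ_min ≈ 24.09°; θ(m_l=-1) ≈ 100.52°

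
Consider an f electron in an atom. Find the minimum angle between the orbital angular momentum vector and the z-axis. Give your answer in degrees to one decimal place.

θ_min ≈ 30.0°

The letter f corresponds to l = 3.
|L| = ℏ√(l(l+1)) = 2√3 ℏ.
The smallest angle corresponds to the largest L_z, i.e. m_l = l = 3, giving L_z = 3ℏ.
cos θ_min = 3/√12, so θ_min ≈ 30.0°.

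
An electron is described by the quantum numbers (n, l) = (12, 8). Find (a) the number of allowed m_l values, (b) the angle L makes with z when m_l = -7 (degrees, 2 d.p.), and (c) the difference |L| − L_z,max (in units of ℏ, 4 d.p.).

17 values; θ(m_l=-7) ≈ 145.58°; |L|−L_z,max ≈ 0.4853ℏ

There are 2l+1 = 17 values of m_l.
For m_l = -7: cos θ = -7/√72, θ ≈ 145.58°.
|L| − L_z,max = (6√2 − 8)ℏ ≈ 0.4853ℏ.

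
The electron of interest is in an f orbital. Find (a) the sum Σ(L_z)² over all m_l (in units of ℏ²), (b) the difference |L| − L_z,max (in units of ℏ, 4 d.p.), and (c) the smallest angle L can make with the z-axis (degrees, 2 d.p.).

For an f orbital, l = 3.
Σ m_l² = 28, so Σ(L_z)² = 28 ℏ².
|L| − L_z,max = (2√3 − 3)ℏ ≈ 0.4641ℏ.
cos θ_min = 3/√12, so θ_min ≈ 30.00°.

Σ(L_z)² = 28 ℏ²; |L|−L_z,max ≈ 0.4641ℏ; θ_min ≈ 30.00°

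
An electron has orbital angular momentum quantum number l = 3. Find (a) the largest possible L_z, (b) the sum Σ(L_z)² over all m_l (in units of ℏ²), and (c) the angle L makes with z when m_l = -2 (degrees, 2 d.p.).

L_z,max = lℏ = 3ℏ.
Σ m_l² = 28, so Σ(L_z)² = 28 ℏ².
For m_l = -2: cos θ = -2/√12, θ ≈ 125.26°.

L_z,max = 3ℏ; Σ(L_z)² = 28 ℏ²; θ(m_l=-2) ≈ 125.26°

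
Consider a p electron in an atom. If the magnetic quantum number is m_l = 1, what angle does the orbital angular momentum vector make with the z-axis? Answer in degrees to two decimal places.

For a p orbital, l = 1.
|L| = √(l(l+1)) ℏ = √2 ℏ.
L_z = m_l ℏ = 1ℏ.
cos θ = L_z/|L| = 1/√2, so θ ≈ 45.00°.

θ ≈ 45.00°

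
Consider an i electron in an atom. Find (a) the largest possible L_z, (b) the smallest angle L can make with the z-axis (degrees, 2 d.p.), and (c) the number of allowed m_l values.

The letter i corresponds to l = 6.
L_z,max = lℏ = 6ℏ.
cos θ_min = 6/√42, so θ_min ≈ 22.21°.
There are 2l+1 = 13 values of m_l.

L_z,max = 6ℏ; θ_min ≈ 22.21°; 13 values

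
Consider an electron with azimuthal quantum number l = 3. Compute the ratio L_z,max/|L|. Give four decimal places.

L_z,max/|L| = 0.8660

|L| = 2√3 ℏ ≈ 3.4641ℏ, while L_z,max = lℏ = 3ℏ.
L_z,max/|L| = 3/√12 = 0.8660.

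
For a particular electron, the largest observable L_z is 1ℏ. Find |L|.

L_z,max = lℏ, so l = 1.
|L| = √(l(l+1)) ℏ = √2 ℏ.

|L| = √2 ℏ ≈ 1.414ℏ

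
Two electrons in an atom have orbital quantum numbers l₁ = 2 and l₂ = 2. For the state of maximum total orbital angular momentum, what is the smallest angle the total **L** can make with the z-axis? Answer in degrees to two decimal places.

The total orbital quantum number L ranges from |l₁ − l₂| to l₁ + l₂ in integer steps.
So L can be 0, 1, 2, 3, 4.
The maximum is L = 4, with |L_tot| = ℏ√(4·5) = 2√5 ℏ.
The minimum angle with z is arccos(4/√20) ≈ 26.57°.

θ_min ≈ 26.57°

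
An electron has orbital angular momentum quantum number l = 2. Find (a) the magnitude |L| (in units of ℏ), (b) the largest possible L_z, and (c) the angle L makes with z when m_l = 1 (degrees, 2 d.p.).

|L| = ℏ√(2·3) = √6 ℏ ≈ 2.449ℏ.
L_z,max = lℏ = 2ℏ.
For m_l = 1: cos θ = 1/√6, θ ≈ 65.91°.

|L| = √6 ℏ ≈ 2.449ℏ; L_z,max = 2ℏ; θ(m_l=1) ≈ 65.91°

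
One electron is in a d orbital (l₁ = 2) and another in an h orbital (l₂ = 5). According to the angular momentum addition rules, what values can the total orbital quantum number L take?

L = 3, 4, 5, 6, 7

Angular momentum addition gives L = |l₁ − l₂|, …, l₁ + l₂.
Allowed values: L = 3, 4, 5, 6, 7.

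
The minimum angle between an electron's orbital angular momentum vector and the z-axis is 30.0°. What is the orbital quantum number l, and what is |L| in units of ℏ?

l = 3, |L| = 2√3 ℏ ≈ 3.464ℏ

At minimum angle, m_l = l, so cos θ = l/√(l(l+1)); cos²θ = l/(l+1) = 0.7500.
l = cos²θ/sin²θ ≈ 3.
Then |L| = ℏ√(3·4) = 2√3 ℏ.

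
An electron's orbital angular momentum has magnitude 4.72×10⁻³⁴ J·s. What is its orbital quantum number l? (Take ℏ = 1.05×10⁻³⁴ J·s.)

l = 4

In units of ℏ, |L| ≈ 4.495.
Set l(l+1) = 20.21; the integer solution is l = 4.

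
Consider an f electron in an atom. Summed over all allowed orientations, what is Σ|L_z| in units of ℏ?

An f state has l = 3.
m_l ∈ {-3, -2, -1, 0, 1, 2, 3}.
Σ|m_l| = l(l+1) = 12.

Σ|L_z| = 12 ℏ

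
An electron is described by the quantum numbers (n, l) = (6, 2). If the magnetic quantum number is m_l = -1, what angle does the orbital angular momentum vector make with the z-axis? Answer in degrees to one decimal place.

|L| = √(l(l+1)) ℏ = √6 ℏ.
L_z = m_l ℏ = −1ℏ.
cos θ = L_z/|L| = -1/√6, so θ ≈ 114.1°.

θ ≈ 114.1°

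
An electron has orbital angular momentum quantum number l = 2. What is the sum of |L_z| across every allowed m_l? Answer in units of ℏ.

Σ|L_z| = 6 ℏ

The allowed m_l values are -2, -1, 0, 1, 2.
Σ|m_l| = l(l+1) = 6.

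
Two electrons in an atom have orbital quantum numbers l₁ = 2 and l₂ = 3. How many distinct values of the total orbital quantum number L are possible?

5

L runs from |2 − 3| = 1 to 2 + 3 = 5.
L ∈ {1, 2, 3, 4, 5}.
That is 5 values.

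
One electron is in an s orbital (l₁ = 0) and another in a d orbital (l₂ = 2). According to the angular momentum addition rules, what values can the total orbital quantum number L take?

L = 2

Angular momentum addition gives L = |l₁ − l₂|, …, l₁ + l₂.
Allowed values: L = 2.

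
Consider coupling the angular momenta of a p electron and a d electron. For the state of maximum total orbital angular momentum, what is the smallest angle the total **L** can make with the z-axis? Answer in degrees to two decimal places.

θ_min ≈ 30.00°

Angular momentum addition gives L = |l₁ − l₂|, …, l₁ + l₂.
L ∈ {1, 2, 3}.
The maximum is L = 3, with |L_tot| = ℏ√(3·4) = 2√3 ℏ.
The minimum angle with z is arccos(3/√12) ≈ 30.00°.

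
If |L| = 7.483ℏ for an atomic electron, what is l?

Since |L|² = l(l+1)ℏ², l(l+1) = 56.
l² + l − 56 = 0 ⇒ l = 7.

l = 7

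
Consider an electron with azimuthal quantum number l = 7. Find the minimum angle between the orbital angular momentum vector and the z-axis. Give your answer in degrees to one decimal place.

|L| = ℏ√(l(l+1)) = 2√14 ℏ.
The smallest angle corresponds to the largest L_z, i.e. m_l = l = 7, giving L_z = 7ℏ.
cos θ_min = 7/√56, so θ_min ≈ 20.7°.

θ_min ≈ 20.7°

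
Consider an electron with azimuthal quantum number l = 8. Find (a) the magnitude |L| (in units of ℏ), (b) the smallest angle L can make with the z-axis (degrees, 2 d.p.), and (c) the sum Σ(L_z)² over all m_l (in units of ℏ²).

|L| = 6√2 ℏ ≈ 8.485ℏ; θ_min ≈ 19.47°; Σ(L_z)² = 408 ℏ²

|L| = ℏ√(8·9) = 6√2 ℏ ≈ 8.485ℏ.
cos θ_min = 8/√72, so θ_min ≈ 19.47°.
Σ m_l² = 408, so Σ(L_z)² = 408 ℏ².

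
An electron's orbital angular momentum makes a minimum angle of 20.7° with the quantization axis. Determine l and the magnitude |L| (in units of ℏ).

cos θ_min = l/√(l(l+1)) = √(l/(l+1)), so l/(l+1) = cos²(20.7°) = 0.8751.
Solving: l = 7.
Then |L| = ℏ√(7·8) = 2√14 ℏ.

l = 7, |L| = 2√14 ℏ ≈ 7.483ℏ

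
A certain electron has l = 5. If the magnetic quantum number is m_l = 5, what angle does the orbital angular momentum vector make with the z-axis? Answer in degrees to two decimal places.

θ ≈ 24.09°

|L| = ℏ√(l(l+1)) = √30 ℏ.
L_z = m_l ℏ = 5ℏ.
cos θ = L_z/|L| = 5/√30, so θ ≈ 24.09°.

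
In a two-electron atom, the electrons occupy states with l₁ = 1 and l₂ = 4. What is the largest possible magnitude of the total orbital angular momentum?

The total orbital quantum number L ranges from |l₁ − l₂| to l₁ + l₂ in integer steps.
So L can be 3, 4, 5.
The largest magnitude corresponds to L = 5: |L_tot| = ℏ√(5·6) = √30 ℏ.

|L_tot|_max = √30 ℏ ≈ 5.477ℏ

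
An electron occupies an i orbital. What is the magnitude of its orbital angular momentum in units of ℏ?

I corresponds to l = 6.
|L| = ℏ√(l(l+1)) = ℏ√(6·7) = √42 ℏ

|L| = √42 ℏ ≈ 6.481ℏ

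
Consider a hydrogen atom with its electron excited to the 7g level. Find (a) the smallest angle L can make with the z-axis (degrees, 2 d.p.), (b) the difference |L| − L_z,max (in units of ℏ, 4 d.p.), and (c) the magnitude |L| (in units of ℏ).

θ_min ≈ 26.57°; |L|−L_z,max ≈ 0.4721ℏ; |L| = 2√5 ℏ ≈ 4.472ℏ

The 7g level has l = 4.
cos θ_min = 4/√20, so θ_min ≈ 26.57°.
|L| − L_z,max = (2√5 − 4)ℏ ≈ 0.4721ℏ.
|L| = ℏ√(4·5) = 2√5 ℏ ≈ 4.472ℏ.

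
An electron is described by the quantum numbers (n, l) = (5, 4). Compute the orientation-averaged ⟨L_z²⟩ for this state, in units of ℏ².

The allowed m_l values are -4, -3, -2, -1, 0, 1, 2, 3, 4.
Average of L_z² over 9 states: 60/9 ℏ² = 6.667 ℏ².

⟨L_z²⟩ = 6.667 ℏ²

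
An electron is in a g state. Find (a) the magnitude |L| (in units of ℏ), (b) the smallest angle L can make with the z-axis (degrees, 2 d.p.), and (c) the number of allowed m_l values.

|L| = 2√5 ℏ ≈ 4.472ℏ; θ_min ≈ 26.57°; 9 values

A g state has l = 4.
|L| = ℏ√(4·5) = 2√5 ℏ ≈ 4.472ℏ.
cos θ_min = 4/√20, so θ_min ≈ 26.57°.
There are 2l+1 = 9 values of m_l.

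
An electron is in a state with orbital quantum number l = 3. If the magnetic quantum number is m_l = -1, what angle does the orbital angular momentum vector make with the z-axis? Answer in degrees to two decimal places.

|L| = √(l(l+1)) ℏ = 2√3 ℏ.
L_z = m_l ℏ = −1ℏ.
cos θ = L_z/|L| = -1/√12, so θ ≈ 106.78°.

θ ≈ 106.78°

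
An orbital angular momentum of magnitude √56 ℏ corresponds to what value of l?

(|L|/ℏ)² = l(l+1) = 56.
Solving: l = 7.

l = 7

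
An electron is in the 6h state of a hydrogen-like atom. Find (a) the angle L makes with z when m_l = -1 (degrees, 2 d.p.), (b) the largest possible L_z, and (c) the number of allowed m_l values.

θ(m_l=-1) ≈ 100.52°; L_z,max = 5ℏ; 11 values

The 6h subshell has l = 5.
For m_l = -1: cos θ = -1/√30, θ ≈ 100.52°.
L_z,max = lℏ = 5ℏ.
There are 2l+1 = 11 values of m_l.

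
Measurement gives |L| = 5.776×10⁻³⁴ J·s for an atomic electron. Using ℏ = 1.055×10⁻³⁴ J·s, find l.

|L|/ℏ = (5.776×10⁻³⁴)/(1.055×10⁻³⁴) ≈ 5.475.
Set l(l+1) = 29.97; the integer solution is l = 5.

l = 5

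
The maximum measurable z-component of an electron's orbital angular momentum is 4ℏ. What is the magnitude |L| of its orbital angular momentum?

L_z,max = lℏ, so l = 4.
Then |L| = ℏ√(4·5) = 2√5 ℏ.

|L| = 2√5 ℏ ≈ 4.472ℏ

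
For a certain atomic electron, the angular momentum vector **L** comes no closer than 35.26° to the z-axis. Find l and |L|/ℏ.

l = 2, |L| = √6 ℏ ≈ 2.449ℏ

cos θ_min = l/√(l(l+1)) = √(l/(l+1)), so l/(l+1) = cos²(35.26°) = 0.6667.
Thus l = 0.6667/(1 − 0.6667) ≈ 2.
Then |L| = ℏ√(2·3) = √6 ℏ.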